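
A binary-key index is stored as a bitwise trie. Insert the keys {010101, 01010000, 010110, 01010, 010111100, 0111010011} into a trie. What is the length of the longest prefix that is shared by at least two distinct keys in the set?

The deepest shared node is where two words last agree before diverging.
e.g. "01010" and "01010000" share the prefix "01010" of length 5; no pair shares a longer one.
Longest shared-prefix length: 5

5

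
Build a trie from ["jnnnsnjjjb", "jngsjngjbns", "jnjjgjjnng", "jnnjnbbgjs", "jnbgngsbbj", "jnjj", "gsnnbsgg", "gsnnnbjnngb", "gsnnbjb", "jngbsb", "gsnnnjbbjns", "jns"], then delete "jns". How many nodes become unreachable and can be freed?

A node on "jns"'s path can go only if nothing else ends at it or branches off below it.
The suffix "s" (1 node) is used only by "jns"; the node for "jn" still has the child "n", so pruning stops there.
Nodes removed: 1

1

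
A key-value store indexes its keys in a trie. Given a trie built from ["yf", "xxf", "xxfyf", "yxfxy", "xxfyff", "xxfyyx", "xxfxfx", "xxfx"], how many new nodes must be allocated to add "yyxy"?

Walking "yyxy" from the root, the first 1 characters ("y") follow existing edges; "y" is the first miss.
Each of the 3 remaining characters creates one node.

3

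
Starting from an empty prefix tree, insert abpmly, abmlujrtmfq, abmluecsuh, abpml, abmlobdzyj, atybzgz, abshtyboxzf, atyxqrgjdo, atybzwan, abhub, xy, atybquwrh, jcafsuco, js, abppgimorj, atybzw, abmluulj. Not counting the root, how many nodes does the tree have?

80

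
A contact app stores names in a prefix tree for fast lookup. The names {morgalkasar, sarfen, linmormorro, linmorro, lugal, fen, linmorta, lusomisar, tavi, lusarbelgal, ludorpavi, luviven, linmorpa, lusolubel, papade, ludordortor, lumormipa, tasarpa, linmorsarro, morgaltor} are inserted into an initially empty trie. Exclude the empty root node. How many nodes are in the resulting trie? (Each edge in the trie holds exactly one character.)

109

For each word, the new-node count is its length minus the longest prefix already in the trie:
  "morgalkasar" → 11 new (m, o, r, g, a, l, k, a, s, a, r)
  "sarfen" → 6 new (s, a, r, f, e, n)
  "linmormorro" → 11 new (l, i, n, m, o, r, m, o, r, r, o)
  "linmorro" → prefix "linmor" already present; 2 new (r, o)
  "lugal" → prefix "l" already present; 4 new (u, g, a, l)
  "fen" → 3 new (f, e, n)
  "linmorta" → prefix "linmor" already present; 2 new (t, a)
  "lusomisar" → prefix "lu" already present; 7 new (s, o, m, i, s, a, r)
  "tavi" → 4 new (t, a, v, i)
  "lusarbelgal" → prefix "lus" already present; 8 new (a, r, b, e, l, g, a, l)
  "ludorpavi" → prefix "lu" already present; 7 new (d, o, r, p, a, v, i)
  "luviven" → prefix "lu" already present; 5 new (v, i, v, e, n)
  "linmorpa" → prefix "linmor" already present; 2 new (p, a)
  "lusolubel" → prefix "luso" already present; 5 new (l, u, b, e, l)
  "papade" → 6 new (p, a, p, a, d, e)
  "ludordortor" → prefix "ludor" already present; 6 new (d, o, r, t, o, r)
  "lumormipa" → prefix "lu" already present; 7 new (m, o, r, m, i, p, a)
  "tasarpa" → prefix "ta" already present; 5 new (s, a, r, p, a)
  "linmorsarro" → prefix "linmor" already present; 5 new (s, a, r, r, o)
  "morgaltor" → prefix "morgal" already present; 3 new (t, o, r)
Total nodes = 11 + 6 + 11 + 2 + 4 + 3 + 2 + 7 + 4 + 8 + 7 + 5 + 2 + 5 + 6 + 6 + 7 + 5 + 5 + 3 = 109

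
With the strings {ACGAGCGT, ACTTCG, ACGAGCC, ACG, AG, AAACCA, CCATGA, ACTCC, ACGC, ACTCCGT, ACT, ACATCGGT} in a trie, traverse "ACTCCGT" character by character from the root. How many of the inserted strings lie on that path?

Check each prefix of "ACTCCGT" against the stored set — each match is an end-marker on the path.
Prefixes of the query that are stored words: "ACT", "ACTCC", "ACTCCGT"
Count: 3

3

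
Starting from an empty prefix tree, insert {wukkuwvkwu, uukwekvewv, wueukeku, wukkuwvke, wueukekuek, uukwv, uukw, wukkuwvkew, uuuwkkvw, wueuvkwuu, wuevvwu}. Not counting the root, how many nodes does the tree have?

46

For each word, the new-node count is its length minus the longest prefix already in the trie:
  "wukkuwvkwu" → 10 new (w, u, k, k, u, w, v, k, w, u)
  "uukwekvewv" → 10 new (u, u, k, w, e, k, v, e, w, v)
  "wueukeku" → prefix "wu" already present; 6 new (e, u, k, e, k, u)
  "wukkuwvke" → prefix "wukkuwvk" already present; 1 new (e)
  "wueukekuek" → prefix "wueukeku" already present; 2 new (e, k)
  "uukwv" → prefix "uukw" already present; 1 new (v)
  "uukw" → prefix "uukw" already present; 0 new (none)
  "wukkuwvkew" → prefix "wukkuwvke" already present; 1 new (w)
  "uuuwkkvw" → prefix "uu" already present; 6 new (u, w, k, k, v, w)
  "wueuvkwuu" → prefix "wueu" already present; 5 new (v, k, w, u, u)
  "wuevvwu" → prefix "wue" already present; 4 new (v, v, w, u)
Total nodes = 10 + 10 + 6 + 1 + 2 + 1 + 0 + 1 + 6 + 5 + 4 = 46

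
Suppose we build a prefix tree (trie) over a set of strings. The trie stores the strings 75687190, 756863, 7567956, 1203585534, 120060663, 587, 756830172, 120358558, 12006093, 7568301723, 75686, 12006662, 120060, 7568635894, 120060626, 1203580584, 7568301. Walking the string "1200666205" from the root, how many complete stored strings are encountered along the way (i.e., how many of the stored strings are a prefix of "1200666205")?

Check each prefix of "1200666205" against the stored set — each match is an end-marker on the path.
Prefixes of the query that are stored words: "12006662"
Count: 1

1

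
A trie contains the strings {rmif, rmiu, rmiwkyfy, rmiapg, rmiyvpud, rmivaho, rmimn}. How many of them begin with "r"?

Filter for entries beginning with "r":
Matches: "rmiapg", "rmif", "rmimn", "rmiu", "rmivaho", "rmiwkyfy", "rmiyvpud"
Count: 7

7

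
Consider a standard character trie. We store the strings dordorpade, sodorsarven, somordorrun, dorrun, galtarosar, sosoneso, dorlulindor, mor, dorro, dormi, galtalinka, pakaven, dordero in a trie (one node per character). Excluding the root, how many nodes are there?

Trace insertions, counting only characters that open a new branch:
  "dordorpade" → 10 new (d, o, r, d, o, r, p, a, d, e)
  "sodorsarven" → 11 new (s, o, d, o, r, s, a, r, v, e, n)
  "somordorrun" → prefix "so" already present; 9 new (m, o, r, d, o, r, r, u, n)
  "dorrun" → prefix "dor" already present; 3 new (r, u, n)
  "galtarosar" → 10 new (g, a, l, t, a, r, o, s, a, r)
  "sosoneso" → prefix "so" already present; 6 new (s, o, n, e, s, o)
  "dorlulindor" → prefix "dor" already present; 8 new (l, u, l, i, n, d, o, r)
  "mor" → 3 new (m, o, r)
  "dorro" → prefix "dorr" already present; 1 new (o)
  "dormi" → prefix "dor" already present; 2 new (m, i)
  "galtalinka" → prefix "galta" already present; 5 new (l, i, n, k, a)
  "pakaven" → 7 new (p, a, k, a, v, e, n)
  "dordero" → prefix "dord" already present; 3 new (e, r, o)
Total nodes = 10 + 11 + 9 + 3 + 10 + 6 + 8 + 3 + 1 + 2 + 5 + 7 + 3 = 78

78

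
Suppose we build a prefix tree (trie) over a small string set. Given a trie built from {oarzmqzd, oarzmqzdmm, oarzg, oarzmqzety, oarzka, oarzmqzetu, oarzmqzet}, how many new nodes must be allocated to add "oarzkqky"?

3

The longest prefix of "oarzkqky" already in the trie is "oarzk" (length 5).
Each of the 3 remaining characters creates one node.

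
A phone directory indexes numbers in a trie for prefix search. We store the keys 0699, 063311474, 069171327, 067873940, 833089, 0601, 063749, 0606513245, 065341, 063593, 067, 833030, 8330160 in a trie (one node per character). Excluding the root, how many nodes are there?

54

Trace insertions, counting only characters that open a new branch:
  "0699" → 4 new (0, 6, 9, 9)
  "063311474" → prefix "06" already present; 7 new (3, 3, 1, 1, 4, 7, 4)
  "069171327" → prefix "069" already present; 6 new (1, 7, 1, 3, 2, 7)
  "067873940" → prefix "06" already present; 7 new (7, 8, 7, 3, 9, 4, 0)
  "833089" → 6 new (8, 3, 3, 0, 8, 9)
  "0601" → prefix "06" already present; 2 new (0, 1)
  "063749" → prefix "063" already present; 3 new (7, 4, 9)
  "0606513245" → prefix "060" already present; 7 new (6, 5, 1, 3, 2, 4, 5)
  "065341" → prefix "06" already present; 4 new (5, 3, 4, 1)
  "063593" → prefix "063" already present; 3 new (5, 9, 3)
  "067" → prefix "067" already present; 0 new (none)
  "833030" → prefix "8330" already present; 2 new (3, 0)
  "8330160" → prefix "8330" already present; 3 new (1, 6, 0)
Total nodes = 4 + 7 + 6 + 7 + 6 + 2 + 3 + 7 + 4 + 3 + 0 + 2 + 3 = 54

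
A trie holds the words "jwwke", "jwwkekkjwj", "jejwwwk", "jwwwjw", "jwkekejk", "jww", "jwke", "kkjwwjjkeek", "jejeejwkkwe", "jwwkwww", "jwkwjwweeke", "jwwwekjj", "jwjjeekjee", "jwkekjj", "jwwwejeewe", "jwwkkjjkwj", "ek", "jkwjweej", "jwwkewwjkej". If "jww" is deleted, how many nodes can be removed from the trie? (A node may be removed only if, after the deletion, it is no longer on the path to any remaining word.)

0

Walk "jww" from the leaf back toward the root, removing each node that no remaining word uses.
Every node on "jww" is still needed (e.g. by "jwwke"), so nothing is freed.
Nodes removed: 0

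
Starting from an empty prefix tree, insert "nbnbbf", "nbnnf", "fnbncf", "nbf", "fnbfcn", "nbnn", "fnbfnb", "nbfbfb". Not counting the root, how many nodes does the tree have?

23

Count nodes per top-level branch (shared prefixes stored once):
  'f'-branch (fnbfcn, fnbfnb, fnbncf): 11 nodes
  'n'-branch (nbf, nbfbfb, nbnbbf, nbnn, nbnnf): 12 nodes
Sum: 23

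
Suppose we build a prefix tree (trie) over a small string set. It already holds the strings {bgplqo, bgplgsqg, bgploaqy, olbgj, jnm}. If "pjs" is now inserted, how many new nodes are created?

No existing word starts with "p", so every character of "pjs" needs a new node.
3 − 0 = 3 new nodes.

3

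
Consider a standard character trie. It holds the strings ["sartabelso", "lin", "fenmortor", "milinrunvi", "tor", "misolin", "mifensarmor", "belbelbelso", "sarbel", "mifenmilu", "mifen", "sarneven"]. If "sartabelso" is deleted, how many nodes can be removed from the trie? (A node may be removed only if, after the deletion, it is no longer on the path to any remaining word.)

A node on "sartabelso"'s path can go only if nothing else ends at it or branches off below it.
The suffix "tabelso" (7 nodes) is used only by "sartabelso"; the node for "sar" still has the child "b", so pruning stops there.
Nodes removed: 7

7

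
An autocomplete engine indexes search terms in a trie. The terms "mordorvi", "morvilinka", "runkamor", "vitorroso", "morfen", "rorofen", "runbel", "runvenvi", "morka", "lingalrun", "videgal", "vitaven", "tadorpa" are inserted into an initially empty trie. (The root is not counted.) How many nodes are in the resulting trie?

76

Trace insertions, counting only characters that open a new branch:
  "mordorvi" → 8 new (m, o, r, d, o, r, v, i)
  "morvilinka" → prefix "mor" already present; 7 new (v, i, l, i, n, k, a)
  "runkamor" → 8 new (r, u, n, k, a, m, o, r)
  "vitorroso" → 9 new (v, i, t, o, r, r, o, s, o)
  "morfen" → prefix "mor" already present; 3 new (f, e, n)
  "rorofen" → prefix "r" already present; 6 new (o, r, o, f, e, n)
  "runbel" → prefix "run" already present; 3 new (b, e, l)
  "runvenvi" → prefix "run" already present; 5 new (v, e, n, v, i)
  "morka" → prefix "mor" already present; 2 new (k, a)
  "lingalrun" → 9 new (l, i, n, g, a, l, r, u, n)
  "videgal" → prefix "vi" already present; 5 new (d, e, g, a, l)
  "vitaven" → prefix "vit" already present; 4 new (a, v, e, n)
  "tadorpa" → 7 new (t, a, d, o, r, p, a)
Total nodes = 8 + 7 + 8 + 9 + 3 + 6 + 3 + 5 + 2 + 9 + 5 + 4 + 7 = 76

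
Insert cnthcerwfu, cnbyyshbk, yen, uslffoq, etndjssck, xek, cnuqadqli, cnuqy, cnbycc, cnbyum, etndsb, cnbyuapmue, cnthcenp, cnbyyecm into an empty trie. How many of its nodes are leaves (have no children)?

Leaves are exactly the stored words that no other stored word extends.
Those words: "cnbycc", "cnbyuapmue", "cnbyum", "cnbyyecm", "cnbyyshbk", "cnthcenp", "cnthcerwfu", "cnuqadqli", "cnuqy", "etndjssck", "etndsb", "uslffoq", "xek", "yen"
Leaf count: 14

14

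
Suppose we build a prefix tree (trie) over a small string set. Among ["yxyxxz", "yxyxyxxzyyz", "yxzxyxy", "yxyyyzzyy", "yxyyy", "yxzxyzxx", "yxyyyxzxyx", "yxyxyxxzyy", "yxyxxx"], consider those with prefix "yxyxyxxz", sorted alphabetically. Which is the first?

yxyxyxxzyy

Words with prefix "yxyxyxxz", in lexicographic order: "yxyxyxxzyy", "yxyxyxxzyyz"
Position 1: yxyxyxxzyy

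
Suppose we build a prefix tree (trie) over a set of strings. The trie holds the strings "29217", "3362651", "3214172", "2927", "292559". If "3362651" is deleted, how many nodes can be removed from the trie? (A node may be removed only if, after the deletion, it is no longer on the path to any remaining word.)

6

Walk "3362651" from the leaf back toward the root, removing each node that no remaining word uses.
The suffix "362651" (6 nodes) is used only by "3362651"; the node for "3" still has the child "2", so pruning stops there.
Nodes removed: 6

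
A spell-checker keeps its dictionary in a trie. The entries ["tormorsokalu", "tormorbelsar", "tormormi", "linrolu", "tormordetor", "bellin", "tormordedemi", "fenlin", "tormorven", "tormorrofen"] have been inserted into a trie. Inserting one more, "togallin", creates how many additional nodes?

6

The longest prefix of "togallin" already in the trie is "to" (length 2).
So 8 − 2 = 6 new nodes.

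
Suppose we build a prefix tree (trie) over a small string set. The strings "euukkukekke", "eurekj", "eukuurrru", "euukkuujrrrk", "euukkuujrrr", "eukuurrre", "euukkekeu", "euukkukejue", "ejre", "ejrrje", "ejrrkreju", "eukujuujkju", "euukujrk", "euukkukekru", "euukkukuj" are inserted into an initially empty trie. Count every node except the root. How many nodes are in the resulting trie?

62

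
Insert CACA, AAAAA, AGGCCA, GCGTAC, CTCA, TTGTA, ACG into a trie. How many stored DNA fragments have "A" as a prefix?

Filter for entries beginning with "A":
Words under "A": AAAAA, ACG, AGGCCA
Count: 3

3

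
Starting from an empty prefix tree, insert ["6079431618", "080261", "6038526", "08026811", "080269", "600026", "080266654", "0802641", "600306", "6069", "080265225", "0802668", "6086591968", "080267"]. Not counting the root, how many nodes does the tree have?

54

For each word, the new-node count is its length minus the longest prefix already in the trie:
  "6079431618" → 10 new (6, 0, 7, 9, 4, 3, 1, 6, 1, 8)
  "080261" → 6 new (0, 8, 0, 2, 6, 1)
  "6038526" → prefix "60" already present; 5 new (3, 8, 5, 2, 6)
  "08026811" → prefix "08026" already present; 3 new (8, 1, 1)
  "080269" → prefix "08026" already present; 1 new (9)
  "600026" → prefix "60" already present; 4 new (0, 0, 2, 6)
  "080266654" → prefix "08026" already present; 4 new (6, 6, 5, 4)
  "0802641" → prefix "08026" already present; 2 new (4, 1)
  "600306" → prefix "600" already present; 3 new (3, 0, 6)
  "6069" → prefix "60" already present; 2 new (6, 9)
  "080265225" → prefix "08026" already present; 4 new (5, 2, 2, 5)
  "0802668" → prefix "080266" already present; 1 new (8)
  "6086591968" → prefix "60" already present; 8 new (8, 6, 5, 9, 1, 9, 6, 8)
  "080267" → prefix "08026" already present; 1 new (7)
Total nodes = 10 + 6 + 5 + 3 + 1 + 4 + 4 + 2 + 3 + 2 + 4 + 1 + 8 + 1 = 54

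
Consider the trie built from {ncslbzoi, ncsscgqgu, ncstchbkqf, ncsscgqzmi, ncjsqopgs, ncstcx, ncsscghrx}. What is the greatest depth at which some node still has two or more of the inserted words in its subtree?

The deepest shared node is where two words last agree before diverging.
"ncsscgqgu" and "ncsscgqzmi" agree on "ncsscgq" (7 characters) before diverging; nothing deeper is shared.
Longest shared-prefix length: 7

7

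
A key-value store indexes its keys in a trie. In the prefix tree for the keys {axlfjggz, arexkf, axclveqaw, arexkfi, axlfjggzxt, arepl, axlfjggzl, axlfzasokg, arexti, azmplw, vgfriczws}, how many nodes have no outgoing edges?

9

A leaf is a node with no children — equivalently, the end of a word that is not a proper prefix of any other stored word.
Those words: "arepl", "arexkfi", "arexti", "axclveqaw", "axlfjggzl", "axlfjggzxt", "axlfzasokg", "azmplw", "vgfriczws"
Leaf count: 9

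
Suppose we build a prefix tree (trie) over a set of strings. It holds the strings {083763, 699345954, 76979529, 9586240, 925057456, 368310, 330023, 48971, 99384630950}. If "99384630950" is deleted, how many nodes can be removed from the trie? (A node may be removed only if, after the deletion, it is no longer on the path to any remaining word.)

10

After clearing the end-marker at "99384630950", prune upward until reaching a node still needed by another word.
The suffix "9384630950" (10 nodes) is used only by "99384630950"; the node for "9" still has the child "5", so pruning stops there.
Nodes removed: 10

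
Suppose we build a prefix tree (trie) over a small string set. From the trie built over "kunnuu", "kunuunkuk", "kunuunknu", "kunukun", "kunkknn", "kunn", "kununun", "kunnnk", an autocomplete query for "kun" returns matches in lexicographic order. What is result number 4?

Filter for "kun…" and sort: "kunkknn", "kunn", "kunnnk", "kunnuu", "kunukun", "kununun", "kunuunknu", "kunuunkuk"
The 4th is kunnuu.

kunnuu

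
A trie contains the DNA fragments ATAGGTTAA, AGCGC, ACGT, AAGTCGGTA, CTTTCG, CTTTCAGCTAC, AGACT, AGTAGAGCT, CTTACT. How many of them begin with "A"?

6

Filter for entries beginning with "A":
Matches: "AAGTCGGTA", "ACGT", "AGACT", "AGCGC", "AGTAGAGCT", "ATAGGTTAA"
Count: 6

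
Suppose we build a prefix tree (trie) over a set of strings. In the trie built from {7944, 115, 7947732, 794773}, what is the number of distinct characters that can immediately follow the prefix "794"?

2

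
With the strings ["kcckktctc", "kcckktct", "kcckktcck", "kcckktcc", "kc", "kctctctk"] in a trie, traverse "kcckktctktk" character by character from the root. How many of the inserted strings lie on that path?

2

Check each prefix of "kcckktctktk" against the stored set — each match is an end-marker on the path.
Prefixes of the query that are stored words: "kc", "kcckktct"
Count: 2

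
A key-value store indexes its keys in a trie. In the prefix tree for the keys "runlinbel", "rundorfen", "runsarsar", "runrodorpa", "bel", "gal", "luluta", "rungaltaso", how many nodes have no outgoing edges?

A leaf is a node with no children — equivalently, the end of a word that is not a proper prefix of any other stored word.
Those words: "bel", "gal", "luluta", "rundorfen", "rungaltaso", "runlinbel", "runrodorpa", "runsarsar"
Leaf count: 8

8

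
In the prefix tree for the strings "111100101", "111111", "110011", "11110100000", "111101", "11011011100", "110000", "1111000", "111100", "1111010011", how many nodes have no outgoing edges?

Leaves are exactly the stored words that no other stored word extends.
Those words: "110000", "110011", "11011011100", "1111000", "111100101", "11110100000", "1111010011", "111111"
Leaf count: 8

8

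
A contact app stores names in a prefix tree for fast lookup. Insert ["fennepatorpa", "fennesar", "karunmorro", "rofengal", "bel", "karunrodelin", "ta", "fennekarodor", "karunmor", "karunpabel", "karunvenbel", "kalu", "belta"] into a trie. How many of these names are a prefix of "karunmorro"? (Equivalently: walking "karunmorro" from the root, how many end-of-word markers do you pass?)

Traverse "karunmorro" character by character; count nodes along the way that are marked as word ends.
Prefixes of the query that are stored words: "karunmor", "karunmorro"
Count: 2

2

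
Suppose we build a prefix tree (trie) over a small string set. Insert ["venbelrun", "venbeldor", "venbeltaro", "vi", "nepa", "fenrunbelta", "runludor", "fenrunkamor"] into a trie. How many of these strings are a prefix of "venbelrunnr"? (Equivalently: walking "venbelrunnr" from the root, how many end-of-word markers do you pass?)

1

Check each prefix of "venbelrunnr" against the stored set — each match is an end-marker on the path.
Prefixes of the query that are stored words: "venbelrun"
Count: 1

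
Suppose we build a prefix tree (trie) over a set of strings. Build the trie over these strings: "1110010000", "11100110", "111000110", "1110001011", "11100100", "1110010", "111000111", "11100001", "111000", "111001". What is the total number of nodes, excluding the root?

For each word, the new-node count is its length minus the longest prefix already in the trie:
  "1110010000" → 10 new (1, 1, 1, 0, 0, 1, 0, 0, 0, 0)
  "11100110" → prefix "111001" already present; 2 new (1, 0)
  "111000110" → prefix "11100" already present; 4 new (0, 1, 1, 0)
  "1110001011" → prefix "1110001" already present; 3 new (0, 1, 1)
  "11100100" → prefix "11100100" already present; 0 new (none)
  "1110010" → prefix "1110010" already present; 0 new (none)
  "111000111" → prefix "11100011" already present; 1 new (1)
  "11100001" → prefix "111000" already present; 2 new (0, 1)
  "111000" → prefix "111000" already present; 0 new (none)
  "111001" → prefix "111001" already present; 0 new (none)
Total nodes = 10 + 2 + 4 + 3 + 0 + 0 + 1 + 2 + 0 + 0 = 22

22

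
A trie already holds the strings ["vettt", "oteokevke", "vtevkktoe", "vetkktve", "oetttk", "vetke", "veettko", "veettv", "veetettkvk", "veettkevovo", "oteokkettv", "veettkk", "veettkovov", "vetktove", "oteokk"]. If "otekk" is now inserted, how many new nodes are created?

2

The longest prefix of "otekk" already in the trie is "ote" (length 3).
Each of the 2 remaining characters creates one node.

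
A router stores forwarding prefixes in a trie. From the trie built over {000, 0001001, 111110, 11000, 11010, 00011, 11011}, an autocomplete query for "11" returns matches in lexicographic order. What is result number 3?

11011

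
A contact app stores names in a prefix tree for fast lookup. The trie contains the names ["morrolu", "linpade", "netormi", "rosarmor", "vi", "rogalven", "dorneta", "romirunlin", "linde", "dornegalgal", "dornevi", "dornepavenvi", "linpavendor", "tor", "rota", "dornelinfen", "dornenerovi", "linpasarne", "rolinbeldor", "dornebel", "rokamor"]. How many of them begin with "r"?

Walk to "r"; the words in its subtree are exactly those with that prefix.
Matches: "rogalven", "rokamor", "rolinbeldor", "romirunlin", "rosarmor", "rota"
Count: 6

6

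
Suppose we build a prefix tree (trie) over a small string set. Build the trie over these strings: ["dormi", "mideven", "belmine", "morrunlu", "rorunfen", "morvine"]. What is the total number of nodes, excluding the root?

For each word, the new-node count is its length minus the longest prefix already in the trie:
  "dormi" → 5 new (d, o, r, m, i)
  "mideven" → 7 new (m, i, d, e, v, e, n)
  "belmine" → 7 new (b, e, l, m, i, n, e)
  "morrunlu" → prefix "m" already present; 7 new (o, r, r, u, n, l, u)
  "rorunfen" → 8 new (r, o, r, u, n, f, e, n)
  "morvine" → prefix "mor" already present; 4 new (v, i, n, e)
Total nodes = 5 + 7 + 7 + 7 + 8 + 4 = 38

38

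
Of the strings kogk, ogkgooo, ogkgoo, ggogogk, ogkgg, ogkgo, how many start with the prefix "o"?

4

Traverse to the node for "o", then collect every word in that subtree.
Words under "o": ogkgg, ogkgo, ogkgoo, ogkgooo
Count: 4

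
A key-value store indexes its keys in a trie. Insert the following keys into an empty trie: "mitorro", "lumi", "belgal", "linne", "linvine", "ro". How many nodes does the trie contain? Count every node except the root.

27

For each word, the new-node count is its length minus the longest prefix already in the trie:
  "mitorro" → 7 new (m, i, t, o, r, r, o)
  "lumi" → 4 new (l, u, m, i)
  "belgal" → 6 new (b, e, l, g, a, l)
  "linne" → prefix "l" already present; 4 new (i, n, n, e)
  "linvine" → prefix "lin" already present; 4 new (v, i, n, e)
  "ro" → 2 new (r, o)
Total nodes = 7 + 4 + 6 + 4 + 4 + 2 = 27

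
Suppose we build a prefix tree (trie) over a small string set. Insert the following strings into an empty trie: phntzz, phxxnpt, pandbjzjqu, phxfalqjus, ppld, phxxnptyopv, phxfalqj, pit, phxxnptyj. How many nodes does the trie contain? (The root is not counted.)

Insert word by word; a character creates a node only if that edge doesn't already exist:
  "phntzz" → 6 new (p, h, n, t, z, z)
  "phxxnpt" → prefix "ph" already present; 5 new (x, x, n, p, t)
  "pandbjzjqu" → prefix "p" already present; 9 new (a, n, d, b, j, z, j, q, u)
  "phxfalqjus" → prefix "phx" already present; 7 new (f, a, l, q, j, u, s)
  "ppld" → prefix "p" already present; 3 new (p, l, d)
  "phxxnptyopv" → prefix "phxxnpt" already present; 4 new (y, o, p, v)
  "phxfalqj" → prefix "phxfalqj" already present; 0 new (none)
  "pit" → prefix "p" already present; 2 new (i, t)
  "phxxnptyj" → prefix "phxxnpty" already present; 1 new (j)
Total nodes = 6 + 5 + 9 + 7 + 3 + 4 + 0 + 2 + 1 = 37

37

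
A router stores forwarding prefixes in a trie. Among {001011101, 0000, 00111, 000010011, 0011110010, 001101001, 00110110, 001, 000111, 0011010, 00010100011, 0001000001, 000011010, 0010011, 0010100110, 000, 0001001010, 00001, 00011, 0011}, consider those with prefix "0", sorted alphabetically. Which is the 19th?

00111

Words with prefix "0", in lexicographic order: "000", "0000", "00001", "000010011", "000011010", "0001000001", "0001001010", "00010100011", "00011", "000111", "001", "0010011", "0010100110", "001011101", "0011", "0011010", "001101001", "00110110", "00111", "0011110010"
Position 19: 00111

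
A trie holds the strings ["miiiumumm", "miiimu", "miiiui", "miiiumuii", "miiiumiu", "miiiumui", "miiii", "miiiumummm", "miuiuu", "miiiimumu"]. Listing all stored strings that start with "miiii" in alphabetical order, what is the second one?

Words with prefix "miiii", in lexicographic order: "miiii", "miiiimumu"
The 2nd is miiiimumu.

miiiimumu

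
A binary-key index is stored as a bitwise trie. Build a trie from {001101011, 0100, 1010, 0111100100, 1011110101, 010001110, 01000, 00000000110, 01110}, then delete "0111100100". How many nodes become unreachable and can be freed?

Walk "0111100100" from the leaf back toward the root, removing each node that no remaining word uses.
The suffix "100100" (6 nodes) is used only by "0111100100"; the node for "0111" still has the child "0", so pruning stops there.
Nodes removed: 6

6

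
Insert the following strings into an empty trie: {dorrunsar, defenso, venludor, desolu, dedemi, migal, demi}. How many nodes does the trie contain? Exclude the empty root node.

38

Count nodes per top-level branch (shared prefixes stored once):
  'd'-branch (dedemi, defenso, demi, desolu, dorrunsar): 25 nodes
  'm'-branch (migal): 5 nodes
  'v'-branch (venludor): 8 nodes
Sum: 38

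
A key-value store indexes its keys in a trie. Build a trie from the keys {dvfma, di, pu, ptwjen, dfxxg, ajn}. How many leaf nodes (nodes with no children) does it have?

6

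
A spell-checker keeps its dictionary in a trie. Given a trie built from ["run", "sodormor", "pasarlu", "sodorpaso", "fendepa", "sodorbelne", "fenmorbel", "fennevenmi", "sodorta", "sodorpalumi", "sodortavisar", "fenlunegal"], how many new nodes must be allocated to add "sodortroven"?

Walking "sodortroven" from the root, the first 6 characters ("sodort") follow existing edges; "r" is the first miss.
New nodes needed: |"sodortroven"| − 6 = 11 − 6 = 5.

5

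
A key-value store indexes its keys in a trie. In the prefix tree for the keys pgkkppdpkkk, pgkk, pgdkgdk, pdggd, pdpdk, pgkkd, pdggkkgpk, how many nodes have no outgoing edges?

6

Leaves are exactly the stored words that no other stored word extends.
Those words: "pdggd", "pdggkkgpk", "pdpdk", "pgdkgdk", "pgkkd", "pgkkppdpkkk"
Leaf count: 6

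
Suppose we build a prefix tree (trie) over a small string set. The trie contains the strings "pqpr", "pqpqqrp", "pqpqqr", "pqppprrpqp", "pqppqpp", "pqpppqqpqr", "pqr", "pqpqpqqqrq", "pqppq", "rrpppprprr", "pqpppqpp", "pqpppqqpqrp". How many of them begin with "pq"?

11

Filter for entries beginning with "pq":
Matches: "pqpppqpp", "pqpppqqpqr", "pqpppqqpqrp", "pqppprrpqp", "pqppq", "pqppqpp", "pqpqpqqqrq", "pqpqqr", "pqpqqrp", "pqpr", "pqr"
Count: 11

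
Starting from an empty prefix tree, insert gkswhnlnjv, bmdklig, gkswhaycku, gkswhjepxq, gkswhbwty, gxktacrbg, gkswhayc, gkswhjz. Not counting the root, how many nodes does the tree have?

Trie structure (* marks end of a word):
(root)
├─ b
│  └─ m
│     └─ d
│        └─ k
│           └─ l
│              └─ i
│                 └─ g *
└─ g
   ├─ k
   │  └─ s
   │     └─ w
   │        └─ h
   │           ├─ a
   │           │  └─ y
   │           │     └─ c *
   │           │        └─ k
   │           │           └─ u *
   │           ├─ b
   │           │  └─ w
   │           │     └─ t
   │           │        └─ y *
   │           ├─ j
   │           │  ├─ e
   │           │  │  └─ p
   │           │  │     └─ x
   │           │  │        └─ q *
   │           │  └─ z *
   │           └─ n
   │              └─ l
   │                 └─ n
   │                    └─ j
   │                       └─ v *
   └─ x
      └─ k
         └─ t
            └─ a
               └─ c
                  └─ r
                     └─ b
                        └─ g *
Counting every labelled node above: 40.

40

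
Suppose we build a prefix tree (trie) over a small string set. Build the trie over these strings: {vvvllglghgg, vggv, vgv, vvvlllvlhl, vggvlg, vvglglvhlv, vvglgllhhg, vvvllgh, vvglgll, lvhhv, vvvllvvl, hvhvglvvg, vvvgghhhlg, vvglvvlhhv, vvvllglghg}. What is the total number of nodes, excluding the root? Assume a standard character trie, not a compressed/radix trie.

65

For each word, the new-node count is its length minus the longest prefix already in the trie:
  "vvvllglghgg" → 11 new (v, v, v, l, l, g, l, g, h, g, g)
  "vggv" → prefix "v" already present; 3 new (g, g, v)
  "vgv" → prefix "vg" already present; 1 new (v)
  "vvvlllvlhl" → prefix "vvvll" already present; 5 new (l, v, l, h, l)
  "vggvlg" → prefix "vggv" already present; 2 new (l, g)
  "vvglglvhlv" → prefix "vv" already present; 8 new (g, l, g, l, v, h, l, v)
  "vvglgllhhg" → prefix "vvglgl" already present; 4 new (l, h, h, g)
  "vvvllgh" → prefix "vvvllg" already present; 1 new (h)
  "vvglgll" → prefix "vvglgll" already present; 0 new (none)
  "lvhhv" → 5 new (l, v, h, h, v)
  "vvvllvvl" → prefix "vvvll" already present; 3 new (v, v, l)
  "hvhvglvvg" → 9 new (h, v, h, v, g, l, v, v, g)
  "vvvgghhhlg" → prefix "vvv" already present; 7 new (g, g, h, h, h, l, g)
  "vvglvvlhhv" → prefix "vvgl" already present; 6 new (v, v, l, h, h, v)
  "vvvllglghg" → prefix "vvvllglghg" already present; 0 new (none)
Total nodes = 11 + 3 + 1 + 5 + 2 + 8 + 4 + 1 + 0 + 5 + 3 + 9 + 7 + 6 + 0 = 65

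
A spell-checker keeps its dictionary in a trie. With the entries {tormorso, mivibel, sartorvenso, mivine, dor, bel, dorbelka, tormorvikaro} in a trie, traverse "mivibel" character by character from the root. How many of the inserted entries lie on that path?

Walk "mivibel" from the root; an end-of-word marker is hit whenever a stored word is a prefix of "mivibel".
Prefixes of the query that are stored words: "mivibel"
Count: 1

1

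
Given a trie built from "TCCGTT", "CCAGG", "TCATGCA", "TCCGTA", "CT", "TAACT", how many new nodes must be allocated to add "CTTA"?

"CT" is already a path in the trie; the remaining "TA" must be added.
So 4 − 2 = 2 new nodes.

2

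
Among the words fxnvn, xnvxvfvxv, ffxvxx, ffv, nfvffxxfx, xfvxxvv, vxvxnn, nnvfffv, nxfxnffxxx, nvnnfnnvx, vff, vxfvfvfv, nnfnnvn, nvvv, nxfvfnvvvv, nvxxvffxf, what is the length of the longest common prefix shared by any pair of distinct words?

The deepest shared node is where two words last agree before diverging.
"nxfvfnvvvv" and "nxfxnffxxx" agree on "nxf" (3 characters) before diverging; nothing deeper is shared.
Longest shared-prefix length: 3

3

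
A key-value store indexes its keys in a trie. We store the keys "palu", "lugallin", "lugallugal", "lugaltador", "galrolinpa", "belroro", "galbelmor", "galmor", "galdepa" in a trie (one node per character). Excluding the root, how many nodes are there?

51

Count nodes per top-level branch (shared prefixes stored once):
  'b'-branch (belroro): 7 nodes
  'g'-branch (galbelmor, galdepa, galmor, galrolinpa): 23 nodes
  'l'-branch (lugallin, lugallugal, lugaltador): 17 nodes
  'p'-branch (palu): 4 nodes
Sum: 51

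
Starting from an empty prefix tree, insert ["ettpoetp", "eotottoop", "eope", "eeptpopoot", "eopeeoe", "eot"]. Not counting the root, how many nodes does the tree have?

Trie structure (* marks end of a word):
(root)
└─ e
   ├─ e
   │  └─ p
   │     └─ t
   │        └─ p
   │           └─ o
   │              └─ p
   │                 └─ o
   │                    └─ o
   │                       └─ t *
   ├─ o
   │  ├─ p
   │  │  └─ e *
   │  │     └─ e
   │  │        └─ o
   │  │           └─ e *
   │  └─ t *
   │     └─ o
   │        └─ t
   │           └─ t
   │              └─ o
   │                 └─ o
   │                    └─ p *
   └─ t
      └─ t
         └─ p
            └─ o
               └─ e
                  └─ t
                     └─ p *
Counting every labelled node above: 30.

30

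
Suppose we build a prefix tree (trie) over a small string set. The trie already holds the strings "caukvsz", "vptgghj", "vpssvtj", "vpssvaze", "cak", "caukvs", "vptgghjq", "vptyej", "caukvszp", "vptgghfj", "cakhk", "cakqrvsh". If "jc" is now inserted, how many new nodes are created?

2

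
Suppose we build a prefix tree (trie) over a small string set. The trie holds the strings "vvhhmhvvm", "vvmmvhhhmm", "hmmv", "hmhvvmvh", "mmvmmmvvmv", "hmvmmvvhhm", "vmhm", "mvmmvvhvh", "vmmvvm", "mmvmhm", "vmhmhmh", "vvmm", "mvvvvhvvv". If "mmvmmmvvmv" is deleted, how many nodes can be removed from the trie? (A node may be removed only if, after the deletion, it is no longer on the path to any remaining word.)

6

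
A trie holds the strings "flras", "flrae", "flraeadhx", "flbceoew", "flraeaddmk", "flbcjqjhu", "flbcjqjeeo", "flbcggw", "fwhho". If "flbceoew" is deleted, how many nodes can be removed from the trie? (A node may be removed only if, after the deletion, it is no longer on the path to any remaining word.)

Walk "flbceoew" from the leaf back toward the root, removing each node that no remaining word uses.
The suffix "eoew" (4 nodes) is used only by "flbceoew"; the node for "flbc" still has the child "j", so pruning stops there.
Nodes removed: 4

4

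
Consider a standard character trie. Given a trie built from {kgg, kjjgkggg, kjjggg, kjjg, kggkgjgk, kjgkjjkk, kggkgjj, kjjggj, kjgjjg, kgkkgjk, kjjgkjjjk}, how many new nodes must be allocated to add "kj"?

Every character of "kj" already lies on an existing path (it is a prefix of some stored word).
No new nodes are needed: 0.

0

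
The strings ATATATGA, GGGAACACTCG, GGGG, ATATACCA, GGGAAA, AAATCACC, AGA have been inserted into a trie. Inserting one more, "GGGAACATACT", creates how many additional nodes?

The longest prefix of "GGGAACATACT" already in the trie is "GGGAACA" (length 7).
Each of the 4 remaining characters creates one node.

4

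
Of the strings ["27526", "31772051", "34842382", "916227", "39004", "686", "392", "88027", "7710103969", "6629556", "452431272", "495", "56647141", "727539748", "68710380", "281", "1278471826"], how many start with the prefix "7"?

Walk to "7"; the words in its subtree are exactly those with that prefix.
Matches: "727539748", "7710103969"
Count: 2

2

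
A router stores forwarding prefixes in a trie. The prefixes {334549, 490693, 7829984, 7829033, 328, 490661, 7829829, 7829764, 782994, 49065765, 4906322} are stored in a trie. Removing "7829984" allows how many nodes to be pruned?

Walk "7829984" from the leaf back toward the root, removing each node that no remaining word uses.
The suffix "84" (2 nodes) is used only by "7829984"; the node for "78299" still has the child "4", so pruning stops there.
Nodes removed: 2

2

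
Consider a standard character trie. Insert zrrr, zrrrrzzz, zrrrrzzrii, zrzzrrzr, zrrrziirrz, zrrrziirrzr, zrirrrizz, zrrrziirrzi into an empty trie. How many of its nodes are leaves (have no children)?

6

A leaf is a node with no children — equivalently, the end of a word that is not a proper prefix of any other stored word.
Those words: "zrirrrizz", "zrrrrzzrii", "zrrrrzzz", "zrrrziirrzi", "zrrrziirrzr", "zrzzrrzr"
Leaf count: 6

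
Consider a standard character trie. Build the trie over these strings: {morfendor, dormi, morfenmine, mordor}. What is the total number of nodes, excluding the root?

21

Insert word by word; a character creates a node only if that edge doesn't already exist:
  "morfendor" → 9 new (m, o, r, f, e, n, d, o, r)
  "dormi" → 5 new (d, o, r, m, i)
  "morfenmine" → prefix "morfen" already present; 4 new (m, i, n, e)
  "mordor" → prefix "mor" already present; 3 new (d, o, r)
Total nodes = 9 + 5 + 4 + 3 = 21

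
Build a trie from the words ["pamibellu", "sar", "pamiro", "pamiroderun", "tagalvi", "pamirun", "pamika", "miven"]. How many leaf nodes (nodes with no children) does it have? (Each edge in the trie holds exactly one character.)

Leaves are exactly the stored words that no other stored word extends.
Those words: "miven", "pamibellu", "pamika", "pamiroderun", "pamirun", "sar", "tagalvi"
Leaf count: 7

7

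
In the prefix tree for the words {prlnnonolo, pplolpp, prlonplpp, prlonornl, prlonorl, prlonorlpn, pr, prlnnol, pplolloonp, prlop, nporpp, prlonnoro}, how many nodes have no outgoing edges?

Leaves are exactly the stored words that no other stored word extends.
Those words: "nporpp", "pplolloonp", "pplolpp", "prlnnol", "prlnnonolo", "prlonnoro", "prlonorlpn", "prlonornl", "prlonplpp", "prlop"
Leaf count: 10

10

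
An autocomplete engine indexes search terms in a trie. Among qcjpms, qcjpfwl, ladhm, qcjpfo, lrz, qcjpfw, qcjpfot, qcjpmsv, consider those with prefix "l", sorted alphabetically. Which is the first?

DFS of the "l" subtree visits, in order: "ladhm", "lrz"
Position 1: ladhm

ladhm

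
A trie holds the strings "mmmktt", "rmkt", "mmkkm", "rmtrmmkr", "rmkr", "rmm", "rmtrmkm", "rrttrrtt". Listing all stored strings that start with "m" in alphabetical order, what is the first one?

Filter for "m…" and sort: "mmkkm", "mmmktt"
Position 1: mmkkm

mmkkm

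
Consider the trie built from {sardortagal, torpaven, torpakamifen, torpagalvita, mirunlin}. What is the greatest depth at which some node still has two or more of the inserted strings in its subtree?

Equivalently: take the maximum, over all pairs, of their longest common prefix length.
e.g. "torpagalvita" and "torpakamifen" share the prefix "torpa" of length 5; no pair shares a longer one.
Longest shared-prefix length: 5

5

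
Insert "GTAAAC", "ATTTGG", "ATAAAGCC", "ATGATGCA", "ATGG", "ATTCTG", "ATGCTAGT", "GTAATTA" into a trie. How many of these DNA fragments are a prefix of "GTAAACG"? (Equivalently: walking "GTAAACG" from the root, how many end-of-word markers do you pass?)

Walk "GTAAACG" from the root; an end-of-word marker is hit whenever a stored word is a prefix of "GTAAACG".
Prefixes of the query that are stored words: "GTAAAC"
Count: 1

1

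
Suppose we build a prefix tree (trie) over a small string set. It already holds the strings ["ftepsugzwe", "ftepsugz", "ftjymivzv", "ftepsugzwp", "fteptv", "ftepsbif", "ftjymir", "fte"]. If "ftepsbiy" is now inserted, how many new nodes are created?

1

Walking "ftepsbiy" from the root, the first 7 characters ("ftepsbi") follow existing edges; "y" is the first miss.
New nodes needed: |"ftepsbiy"| − 7 = 8 − 7 = 1.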